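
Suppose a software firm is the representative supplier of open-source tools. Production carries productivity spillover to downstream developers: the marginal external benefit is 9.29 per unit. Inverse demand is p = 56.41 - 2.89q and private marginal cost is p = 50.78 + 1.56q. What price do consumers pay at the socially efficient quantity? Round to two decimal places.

P = 46.72

Social marginal cost = private MC − MEB = 41.49 + 1.56q.
Set SMC = demand: 41.49 + 1.56q = 56.41 - 2.89q → q* = 3.3528.
Consumer price on the demand curve at q*: 56.41 − 2.89×3.3528 = 46.7204.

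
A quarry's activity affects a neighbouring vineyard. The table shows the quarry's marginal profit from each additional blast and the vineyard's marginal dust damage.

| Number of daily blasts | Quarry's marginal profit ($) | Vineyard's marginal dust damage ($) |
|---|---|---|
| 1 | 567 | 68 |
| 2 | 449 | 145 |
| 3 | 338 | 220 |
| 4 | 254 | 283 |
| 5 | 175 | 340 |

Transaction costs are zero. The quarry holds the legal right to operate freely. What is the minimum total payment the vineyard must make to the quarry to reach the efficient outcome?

Left alone the quarry would choose level 5 (marginal profit stays positive).
Efficient level: k* = 3 (marginal profit ≥ marginal dust damage through 3).
The vineyard must at least cover the quarry's forgone profit from cutting 5→3: 254 + 175 = 429.

$429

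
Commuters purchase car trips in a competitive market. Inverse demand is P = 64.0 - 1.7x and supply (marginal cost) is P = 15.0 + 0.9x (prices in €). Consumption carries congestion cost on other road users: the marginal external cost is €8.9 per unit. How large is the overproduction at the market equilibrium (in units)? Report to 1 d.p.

Market equilibrium (private): 15.0 + 0.9x = 64.0 - 1.7x → x_m = 18.8462.
Social marginal benefit = demand − MEC = 55.1 - 1.7x.
Set SMB = MC: 55.1 - 1.7x = 15.0 + 0.9x → x* = 15.4231.
Gap = |18.8462 − 15.4231| = 3.4231.

3.4 units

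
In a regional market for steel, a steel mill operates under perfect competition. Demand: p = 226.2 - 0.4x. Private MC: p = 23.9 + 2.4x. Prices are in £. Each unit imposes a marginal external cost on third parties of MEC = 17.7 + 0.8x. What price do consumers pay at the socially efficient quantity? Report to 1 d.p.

P = £205.7

Social marginal cost = private MC + MEC = 41.6 + 3.2x.
Set SMC = demand: 41.6 + 3.2x = 226.2 - 0.4x → x* = 51.2778.
Consumer price on the demand curve at x*: 226.2 − 0.4×51.2778 = 205.6889.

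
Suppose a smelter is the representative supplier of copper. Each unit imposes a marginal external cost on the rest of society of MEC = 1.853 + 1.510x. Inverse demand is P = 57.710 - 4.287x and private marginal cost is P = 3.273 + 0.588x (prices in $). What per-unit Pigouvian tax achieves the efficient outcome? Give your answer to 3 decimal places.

tax = $14.289 per unit

Social marginal cost = private MC + MEC = 5.126 + 2.098x.
Set SMC = demand: 5.126 + 2.098x = 57.710 - 4.287x → x* = 8.2356.
The Pigouvian tax equals MEC at x*: 1.853 + 1.510×8.2356 = 14.2888.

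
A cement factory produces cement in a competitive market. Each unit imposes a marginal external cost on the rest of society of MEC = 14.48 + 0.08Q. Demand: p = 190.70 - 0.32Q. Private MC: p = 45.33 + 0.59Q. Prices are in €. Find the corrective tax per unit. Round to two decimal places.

tax = €25.06 per unit

Social marginal cost = private MC + MEC = 59.81 + 0.67Q.
Set SMC = demand: 59.81 + 0.67Q = 190.70 - 0.32Q → Q* = 132.2121.
The Pigouvian tax equals MEC at Q*: 14.48 + 0.08×132.2121 = 25.0570.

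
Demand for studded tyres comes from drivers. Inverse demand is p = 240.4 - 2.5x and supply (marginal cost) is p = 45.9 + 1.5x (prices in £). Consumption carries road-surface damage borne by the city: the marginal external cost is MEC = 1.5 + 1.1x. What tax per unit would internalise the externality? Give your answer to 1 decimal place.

tax = £43.1 per unit

Social marginal benefit = demand − MEC = 238.9 - 3.6x.
Set SMB = MC: 238.9 - 3.6x = 45.9 + 1.5x → x* = 37.8431.
The Pigouvian tax equals MEC at x*: 1.5 + 1.1×37.8431 = 43.1274.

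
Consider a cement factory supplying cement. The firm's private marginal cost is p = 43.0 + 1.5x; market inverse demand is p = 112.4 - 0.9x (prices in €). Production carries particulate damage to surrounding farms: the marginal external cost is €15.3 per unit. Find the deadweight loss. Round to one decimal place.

DWL = €48.8

Market equilibrium (private): 43.0 + 1.5x = 112.4 - 0.9x → x_m = 28.9167.
Social marginal cost = private MC + MEC = 58.3 + 1.5x.
Set SMC = demand: 58.3 + 1.5x = 112.4 - 0.9x → x* = 22.5417.
Height of the DWL triangle at x_m is SMC(x_m) − demand(x_m) = MEC(x_m) = 15.3000.
DWL = ½ × 6.3750 × 15.3000 = 48.7688.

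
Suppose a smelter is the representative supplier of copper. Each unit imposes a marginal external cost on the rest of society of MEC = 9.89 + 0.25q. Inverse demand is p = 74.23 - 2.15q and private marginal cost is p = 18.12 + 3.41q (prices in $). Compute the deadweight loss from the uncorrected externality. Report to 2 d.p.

Market equilibrium (private): 18.12 + 3.41q = 74.23 - 2.15q → q_m = 10.0917.
Social marginal cost = private MC + MEC = 28.01 + 3.66q.
Set SMC = demand: 28.01 + 3.66q = 74.23 - 2.15q → q* = 7.9552.
Height of the DWL triangle at q_m is SMC(q_m) − demand(q_m) = MEC(q_m) = 12.4129.
DWL = ½ × 2.1365 × 12.4129 = 13.2601.

DWL = $13.26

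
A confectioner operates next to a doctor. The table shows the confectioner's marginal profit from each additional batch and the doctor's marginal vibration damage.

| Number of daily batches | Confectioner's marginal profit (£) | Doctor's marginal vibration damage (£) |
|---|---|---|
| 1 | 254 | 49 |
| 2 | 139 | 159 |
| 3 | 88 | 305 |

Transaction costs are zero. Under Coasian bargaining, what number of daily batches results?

1

Bargaining reaches the level where marginal profit last exceeds marginal vibration damage.
That holds through level 1 (254 ≥ 49) but not at 2 (139 < 159).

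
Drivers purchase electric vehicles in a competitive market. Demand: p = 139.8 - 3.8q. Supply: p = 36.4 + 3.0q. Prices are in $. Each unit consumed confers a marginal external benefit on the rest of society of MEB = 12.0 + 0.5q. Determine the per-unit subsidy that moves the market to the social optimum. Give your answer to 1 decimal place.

subsidy = $21.2 per unit

Social marginal benefit = demand + MEB = 151.8 - 3.3q.
Set SMB = MC: 151.8 - 3.3q = 36.4 + 3.0q → q* = 18.3175.
The Pigouvian subsidy equals MEB at q*: 12.0 + 0.5×18.3175 = 21.1588.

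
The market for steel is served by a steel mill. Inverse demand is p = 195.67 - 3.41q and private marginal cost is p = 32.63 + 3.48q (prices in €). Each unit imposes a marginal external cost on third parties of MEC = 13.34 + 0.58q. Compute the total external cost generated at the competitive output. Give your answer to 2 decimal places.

Market equilibrium (private): 32.63 + 3.48q = 195.67 - 3.41q → q_m = 23.6633.
Total external cost = ∫₀^{q_m} (13.34 + 0.58q) dq = 13.34×23.6633 + ½×0.58×23.6633² = 478.0544.

€478.05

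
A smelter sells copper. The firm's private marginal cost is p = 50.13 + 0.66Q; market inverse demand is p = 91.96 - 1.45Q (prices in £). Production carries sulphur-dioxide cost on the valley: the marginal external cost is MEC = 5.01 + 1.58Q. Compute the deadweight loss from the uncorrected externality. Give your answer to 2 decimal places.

Market equilibrium (private): 50.13 + 0.66Q = 91.96 - 1.45Q → Q_m = 19.8246.
Social marginal cost = private MC + MEC = 55.14 + 2.24Q.
Set SMC = demand: 55.14 + 2.24Q = 91.96 - 1.45Q → Q* = 9.9783.
Height of the DWL triangle at Q_m is SMC(Q_m) − demand(Q_m) = MEC(Q_m) = 36.3329.
DWL = ½ × 9.8463 × 36.3329 = 178.8723.

DWL = £178.87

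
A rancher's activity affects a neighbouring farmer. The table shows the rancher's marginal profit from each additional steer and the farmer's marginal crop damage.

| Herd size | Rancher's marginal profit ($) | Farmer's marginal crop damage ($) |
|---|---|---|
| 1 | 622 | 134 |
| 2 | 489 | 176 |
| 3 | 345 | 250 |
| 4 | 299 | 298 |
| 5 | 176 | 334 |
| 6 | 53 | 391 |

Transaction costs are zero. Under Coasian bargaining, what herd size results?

4

Bargaining reaches the level where marginal profit last exceeds marginal crop damage.
That holds through level 4 (299 ≥ 298) but not at 5 (176 < 334).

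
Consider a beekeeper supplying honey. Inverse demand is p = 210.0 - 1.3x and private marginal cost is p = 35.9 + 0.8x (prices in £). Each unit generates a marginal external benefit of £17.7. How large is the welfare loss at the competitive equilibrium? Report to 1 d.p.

DWL = £74.6

Market equilibrium (private): 35.9 + 0.8x = 210.0 - 1.3x → x_m = 82.9048.
Social marginal cost = private MC − MEB = 18.2 + 0.8x.
Set SMC = demand: 18.2 + 0.8x = 210.0 - 1.3x → x* = 91.3333.
The loss is the area between SMC and demand from x* to x_m; with linear curves that's a triangle of height MEB(x_m).
DWL = ½ × 8.4285 × 17.7000 = 74.5922.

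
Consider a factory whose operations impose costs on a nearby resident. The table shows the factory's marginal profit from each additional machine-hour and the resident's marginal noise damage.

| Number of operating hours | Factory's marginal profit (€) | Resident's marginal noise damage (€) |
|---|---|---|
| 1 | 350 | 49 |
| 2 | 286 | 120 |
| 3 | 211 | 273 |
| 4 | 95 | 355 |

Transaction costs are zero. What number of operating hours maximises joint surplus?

Bargaining reaches the level where marginal profit last exceeds marginal noise damage.
That holds through level 2 (286 ≥ 120) but not at 3 (211 < 273).

2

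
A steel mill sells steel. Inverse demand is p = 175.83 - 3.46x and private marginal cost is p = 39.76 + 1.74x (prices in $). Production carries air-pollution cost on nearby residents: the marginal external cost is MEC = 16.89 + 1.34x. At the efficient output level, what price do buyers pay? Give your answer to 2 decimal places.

Social marginal cost = private MC + MEC = 56.65 + 3.08x.
Set SMC = demand: 56.65 + 3.08x = 175.83 - 3.46x → x* = 18.2232.
Consumer price on the demand curve at x*: 175.83 − 3.46×18.2232 = 112.7777.

P = $112.78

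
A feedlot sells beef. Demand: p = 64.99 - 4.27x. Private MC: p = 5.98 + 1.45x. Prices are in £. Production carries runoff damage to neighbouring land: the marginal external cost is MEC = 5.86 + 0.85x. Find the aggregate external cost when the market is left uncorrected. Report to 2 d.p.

£105.69

Market equilibrium (private): 5.98 + 1.45x = 64.99 - 4.27x → x_m = 10.3164.
Total external cost = ∫₀^{x_m} (5.86 + 0.85x) dx = 5.86×10.3164 + ½×0.85×10.3164² = 105.6861.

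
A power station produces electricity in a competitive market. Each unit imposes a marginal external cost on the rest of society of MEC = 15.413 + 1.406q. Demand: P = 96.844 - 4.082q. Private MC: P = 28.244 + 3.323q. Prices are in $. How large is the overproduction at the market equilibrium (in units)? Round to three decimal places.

3.228 units

Market equilibrium (private): 28.244 + 3.323q = 96.844 - 4.082q → q_m = 9.2640.
Social marginal cost = private MC + MEC = 43.657 + 4.729q.
Set SMC = demand: 43.657 + 4.729q = 96.844 - 4.082q → q* = 6.0364.
Gap = |9.2640 − 6.0364| = 3.2276.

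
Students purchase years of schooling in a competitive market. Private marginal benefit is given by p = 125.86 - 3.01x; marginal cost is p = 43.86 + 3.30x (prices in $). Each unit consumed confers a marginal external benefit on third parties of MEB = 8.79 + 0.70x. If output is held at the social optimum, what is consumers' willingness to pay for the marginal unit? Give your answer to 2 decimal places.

P = $77.15

Social marginal benefit = demand + MEB = 134.65 - 2.31x.
Set SMB = MC: 134.65 - 2.31x = 43.86 + 3.30x → x* = 16.1836.
Consumer price on the demand curve at x*: 125.86 − 3.01×16.1836 = 77.1474.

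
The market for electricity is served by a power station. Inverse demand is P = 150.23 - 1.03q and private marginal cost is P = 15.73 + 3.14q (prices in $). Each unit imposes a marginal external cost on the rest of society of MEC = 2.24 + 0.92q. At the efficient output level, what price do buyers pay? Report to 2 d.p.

Social marginal cost = private MC + MEC = 17.97 + 4.06q.
Set SMC = demand: 17.97 + 4.06q = 150.23 - 1.03q → q* = 25.9843.
Consumer price on the demand curve at q*: 150.23 − 1.03×25.9843 = 123.4662.

P = $123.47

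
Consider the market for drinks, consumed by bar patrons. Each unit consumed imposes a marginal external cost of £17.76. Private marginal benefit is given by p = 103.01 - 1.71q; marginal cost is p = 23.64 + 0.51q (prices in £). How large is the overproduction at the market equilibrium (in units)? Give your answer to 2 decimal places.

8.00 units

Market equilibrium (private): 23.64 + 0.51q = 103.01 - 1.71q → q_m = 35.7523.
Social marginal benefit = demand − MEC = 85.25 - 1.71q.
Set SMB = MC: 85.25 - 1.71q = 23.64 + 0.51q → q* = 27.7523.
Gap = |35.7523 − 27.7523| = 8.0000.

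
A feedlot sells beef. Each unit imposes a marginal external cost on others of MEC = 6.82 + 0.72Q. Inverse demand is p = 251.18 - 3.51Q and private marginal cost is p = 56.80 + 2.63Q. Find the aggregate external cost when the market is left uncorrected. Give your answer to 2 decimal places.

576.71

Market equilibrium (private): 56.80 + 2.63Q = 251.18 - 3.51Q → Q_m = 31.6580.
Total external cost = ∫₀^{Q_m} (6.82 + 0.72Q) dQ = 6.82×31.6580 + ½×0.72×31.6580² = 576.7100.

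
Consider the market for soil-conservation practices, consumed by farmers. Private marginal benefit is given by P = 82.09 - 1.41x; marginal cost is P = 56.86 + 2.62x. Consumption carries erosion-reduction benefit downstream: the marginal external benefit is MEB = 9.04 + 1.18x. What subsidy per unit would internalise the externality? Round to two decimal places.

subsidy = 23.23 per unit

Social marginal benefit = demand + MEB = 91.13 - 0.23x.
Set SMB = MC: 91.13 - 0.23x = 56.86 + 2.62x → x* = 12.0246.
The Pigouvian subsidy equals MEB at x*: 9.04 + 1.18×12.0246 = 23.2290.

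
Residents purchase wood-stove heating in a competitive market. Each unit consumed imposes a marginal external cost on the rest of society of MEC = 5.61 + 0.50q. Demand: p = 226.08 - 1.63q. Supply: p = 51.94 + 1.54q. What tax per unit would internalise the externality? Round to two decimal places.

tax = 28.57 per unit

Social marginal benefit = demand − MEC = 220.47 - 2.13q.
Set SMB = MC: 220.47 - 2.13q = 51.94 + 1.54q → q* = 45.9210.
The Pigouvian tax equals MEC at q*: 5.61 + 0.50×45.9210 = 28.5705.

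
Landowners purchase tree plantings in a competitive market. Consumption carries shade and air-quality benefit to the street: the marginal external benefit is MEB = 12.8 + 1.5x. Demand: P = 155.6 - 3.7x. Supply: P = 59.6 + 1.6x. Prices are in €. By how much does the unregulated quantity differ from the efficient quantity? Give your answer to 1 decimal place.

Market equilibrium (private): 59.6 + 1.6x = 155.6 - 3.7x → x_m = 18.1132.
Social marginal benefit = demand + MEB = 168.4 - 2.2x.
Set SMB = MC: 168.4 - 2.2x = 59.6 + 1.6x → x* = 28.6316.
Gap = |18.1132 − 28.6316| = 10.5184.

10.5 units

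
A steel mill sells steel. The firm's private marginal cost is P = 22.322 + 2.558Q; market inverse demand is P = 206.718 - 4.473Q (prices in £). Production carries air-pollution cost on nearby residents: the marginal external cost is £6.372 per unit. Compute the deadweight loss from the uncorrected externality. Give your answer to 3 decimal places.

Market equilibrium (private): 22.322 + 2.558Q = 206.718 - 4.473Q → Q_m = 26.2261.
Social marginal cost = private MC + MEC = 28.694 + 2.558Q.
Set SMC = demand: 28.694 + 2.558Q = 206.718 - 4.473Q → Q* = 25.3199.
Height of the DWL triangle at Q_m is SMC(Q_m) − demand(Q_m) = MEC(Q_m) = 6.3720.
DWL = ½ × 0.9062 × 6.3720 = 2.8872.

DWL = £2.887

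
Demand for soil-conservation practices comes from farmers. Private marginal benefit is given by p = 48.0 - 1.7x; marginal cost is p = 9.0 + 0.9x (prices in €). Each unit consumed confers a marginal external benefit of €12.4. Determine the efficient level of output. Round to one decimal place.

x* = 19.8

Social marginal benefit = demand + MEB = 60.4 - 1.7x.
Set SMB = MC: 60.4 - 1.7x = 9.0 + 0.9x → x* = 19.7692.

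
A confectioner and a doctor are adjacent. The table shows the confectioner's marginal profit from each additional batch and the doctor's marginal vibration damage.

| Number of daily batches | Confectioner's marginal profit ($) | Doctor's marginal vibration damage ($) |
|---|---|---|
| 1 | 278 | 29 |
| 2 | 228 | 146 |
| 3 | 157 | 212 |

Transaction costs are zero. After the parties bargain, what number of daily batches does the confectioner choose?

Bargaining reaches the level where marginal profit last exceeds marginal vibration damage.
That holds through level 2 (228 ≥ 146) but not at 3 (157 < 212).

2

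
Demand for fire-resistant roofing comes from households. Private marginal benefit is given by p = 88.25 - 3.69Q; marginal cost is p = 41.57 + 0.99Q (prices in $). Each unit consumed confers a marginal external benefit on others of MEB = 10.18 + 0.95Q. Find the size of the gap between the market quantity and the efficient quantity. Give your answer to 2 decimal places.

Market equilibrium (private): 41.57 + 0.99Q = 88.25 - 3.69Q → Q_m = 9.9744.
Social marginal benefit = demand + MEB = 98.43 - 2.74Q.
Set SMB = MC: 98.43 - 2.74Q = 41.57 + 0.99Q → Q* = 15.2440.
Gap = |9.9744 − 15.2440| = 5.2696.

5.27 units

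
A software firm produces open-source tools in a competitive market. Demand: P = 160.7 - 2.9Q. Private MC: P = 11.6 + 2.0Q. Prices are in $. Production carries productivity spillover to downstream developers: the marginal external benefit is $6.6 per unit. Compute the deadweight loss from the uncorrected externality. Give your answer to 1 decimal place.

DWL = $4.4

Market equilibrium (private): 11.6 + 2.0Q = 160.7 - 2.9Q → Q_m = 30.4286.
Social marginal cost = private MC − MEB = 5.0 + 2.0Q.
Set SMC = demand: 5.0 + 2.0Q = 160.7 - 2.9Q → Q* = 31.7755.
Between Q* and Q_m the wedge demand − SMC runs linearly from 0 to MEB(Q_m), so the loss is a triangle.
DWL = ½ × 1.3469 × 6.6000 = 4.4448.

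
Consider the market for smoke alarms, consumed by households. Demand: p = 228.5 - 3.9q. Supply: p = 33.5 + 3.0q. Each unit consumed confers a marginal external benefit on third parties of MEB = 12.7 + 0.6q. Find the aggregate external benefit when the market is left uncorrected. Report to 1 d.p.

598.5

Market equilibrium (private): 33.5 + 3.0q = 228.5 - 3.9q → q_m = 28.2609.
Total external benefit = ∫₀^{q_m} (12.7 + 0.6q) dq = 12.7×28.2609 + ½×0.6×28.2609² = 598.5170.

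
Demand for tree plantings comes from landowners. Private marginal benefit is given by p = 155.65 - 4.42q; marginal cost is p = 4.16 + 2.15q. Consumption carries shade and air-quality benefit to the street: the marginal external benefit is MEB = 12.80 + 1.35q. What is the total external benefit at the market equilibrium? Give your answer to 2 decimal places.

Market equilibrium (private): 4.16 + 2.15q = 155.65 - 4.42q → q_m = 23.0578.
Total external benefit = ∫₀^{q_m} (12.80 + 1.35q) dq = 12.80×23.0578 + ½×1.35×23.0578² = 654.0118.

654.01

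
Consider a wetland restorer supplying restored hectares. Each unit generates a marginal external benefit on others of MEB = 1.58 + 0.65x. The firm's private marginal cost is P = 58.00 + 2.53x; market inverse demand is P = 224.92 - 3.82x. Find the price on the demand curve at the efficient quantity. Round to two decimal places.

P = 112.00

Social marginal cost = private MC − MEB = 56.42 + 1.88x.
Set SMC = demand: 56.42 + 1.88x = 224.92 - 3.82x → x* = 29.5614.
Consumer price on the demand curve at x*: 224.92 − 3.82×29.5614 = 111.9955.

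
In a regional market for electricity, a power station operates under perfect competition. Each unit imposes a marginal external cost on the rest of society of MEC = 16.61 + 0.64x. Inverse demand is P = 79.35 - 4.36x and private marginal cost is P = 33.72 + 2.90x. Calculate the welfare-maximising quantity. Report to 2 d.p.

x* = 3.67

Social marginal cost = private MC + MEC = 50.33 + 3.54x.
Set SMC = demand: 50.33 + 3.54x = 79.35 - 4.36x → x* = 3.6734.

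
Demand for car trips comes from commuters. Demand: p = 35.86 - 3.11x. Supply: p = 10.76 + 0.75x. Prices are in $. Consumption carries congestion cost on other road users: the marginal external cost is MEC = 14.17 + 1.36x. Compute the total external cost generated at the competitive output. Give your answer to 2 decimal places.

$120.89

Market equilibrium (private): 10.76 + 0.75x = 35.86 - 3.11x → x_m = 6.5026.
Total external cost = ∫₀^{x_m} (14.17 + 1.36x) dx = 14.17×6.5026 + ½×1.36×6.5026² = 120.8948.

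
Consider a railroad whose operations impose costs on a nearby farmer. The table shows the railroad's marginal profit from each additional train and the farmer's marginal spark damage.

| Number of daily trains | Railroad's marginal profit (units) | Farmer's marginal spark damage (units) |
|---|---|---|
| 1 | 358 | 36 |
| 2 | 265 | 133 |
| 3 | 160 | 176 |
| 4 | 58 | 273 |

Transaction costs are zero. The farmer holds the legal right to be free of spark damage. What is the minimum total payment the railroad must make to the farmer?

Efficient level: marginal profit ≥ marginal spark damage through level 2, so k* = 2.
With the farmer holding the right, the railroad must at least compensate total damage at k*: 36 + 133 = 169.

169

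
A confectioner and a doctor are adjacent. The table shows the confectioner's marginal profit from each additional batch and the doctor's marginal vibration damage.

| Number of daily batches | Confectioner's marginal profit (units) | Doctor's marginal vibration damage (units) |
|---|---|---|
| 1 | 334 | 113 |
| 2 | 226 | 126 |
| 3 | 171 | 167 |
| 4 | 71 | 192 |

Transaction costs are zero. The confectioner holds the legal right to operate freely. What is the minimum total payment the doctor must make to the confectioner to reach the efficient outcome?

71

Left alone the confectioner would choose level 4 (marginal profit stays positive).
Efficient level: k* = 3 (marginal profit ≥ marginal vibration damage through 3).
The doctor must at least cover the confectioner's forgone profit from cutting 4→3: 71 = 71.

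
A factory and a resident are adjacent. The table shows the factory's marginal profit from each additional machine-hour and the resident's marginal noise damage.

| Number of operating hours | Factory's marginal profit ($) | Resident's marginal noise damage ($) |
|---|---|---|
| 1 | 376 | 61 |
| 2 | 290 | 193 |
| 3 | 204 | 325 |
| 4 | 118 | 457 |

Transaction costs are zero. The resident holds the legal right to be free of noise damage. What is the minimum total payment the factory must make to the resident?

Efficient level: marginal profit ≥ marginal noise damage through level 2, so k* = 2.
With the resident holding the right, the factory must at least compensate total damage at k*: 61 + 193 = 254.

$254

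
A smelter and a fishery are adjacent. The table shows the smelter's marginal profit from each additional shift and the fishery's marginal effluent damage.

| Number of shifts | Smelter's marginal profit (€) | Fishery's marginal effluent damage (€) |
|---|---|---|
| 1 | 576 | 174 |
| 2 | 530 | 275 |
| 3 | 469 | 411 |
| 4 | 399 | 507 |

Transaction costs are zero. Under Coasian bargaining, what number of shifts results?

Bargaining reaches the level where marginal profit last exceeds marginal effluent damage.
That holds through level 3 (469 ≥ 411) but not at 4 (399 < 507).

3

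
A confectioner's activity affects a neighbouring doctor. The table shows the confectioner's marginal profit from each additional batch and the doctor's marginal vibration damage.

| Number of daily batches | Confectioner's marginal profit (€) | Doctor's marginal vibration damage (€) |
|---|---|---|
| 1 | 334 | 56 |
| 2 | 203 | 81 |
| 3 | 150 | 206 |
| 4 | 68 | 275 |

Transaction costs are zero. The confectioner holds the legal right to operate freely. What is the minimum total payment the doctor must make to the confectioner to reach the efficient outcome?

Left alone the confectioner would choose level 4 (marginal profit stays positive).
Efficient level: k* = 2 (marginal profit ≥ marginal vibration damage through 2).
The doctor must at least cover the confectioner's forgone profit from cutting 4→2: 150 + 68 = 218.

€218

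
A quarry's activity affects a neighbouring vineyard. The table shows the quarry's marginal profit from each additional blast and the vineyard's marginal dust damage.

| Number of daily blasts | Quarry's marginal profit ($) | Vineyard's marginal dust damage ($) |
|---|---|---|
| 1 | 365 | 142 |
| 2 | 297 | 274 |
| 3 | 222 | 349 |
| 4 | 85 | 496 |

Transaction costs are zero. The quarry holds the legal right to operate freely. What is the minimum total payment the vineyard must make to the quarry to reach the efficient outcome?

Left alone the quarry would choose level 4 (marginal profit stays positive).
Efficient level: k* = 2 (marginal profit ≥ marginal dust damage through 2).
The vineyard must at least cover the quarry's forgone profit from cutting 4→2: 222 + 85 = 307.

$307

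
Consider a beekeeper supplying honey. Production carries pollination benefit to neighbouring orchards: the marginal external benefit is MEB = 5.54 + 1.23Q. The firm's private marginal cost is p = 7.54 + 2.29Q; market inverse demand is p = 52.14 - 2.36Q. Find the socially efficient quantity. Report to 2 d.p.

Social marginal cost = private MC − MEB = 2.00 + 1.06Q.
Set SMC = demand: 2.00 + 1.06Q = 52.14 - 2.36Q → Q* = 14.6608.

Q* = 14.66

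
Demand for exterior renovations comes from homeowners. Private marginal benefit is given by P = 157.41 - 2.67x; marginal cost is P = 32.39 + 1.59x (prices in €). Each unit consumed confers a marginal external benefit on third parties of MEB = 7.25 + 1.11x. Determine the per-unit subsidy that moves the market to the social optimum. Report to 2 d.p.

subsidy = €53.86 per unit

Social marginal benefit = demand + MEB = 164.66 - 1.56x.
Set SMB = MC: 164.66 - 1.56x = 32.39 + 1.59x → x* = 41.9905.
The Pigouvian subsidy equals MEB at x*: 7.25 + 1.11×41.9905 = 53.8595.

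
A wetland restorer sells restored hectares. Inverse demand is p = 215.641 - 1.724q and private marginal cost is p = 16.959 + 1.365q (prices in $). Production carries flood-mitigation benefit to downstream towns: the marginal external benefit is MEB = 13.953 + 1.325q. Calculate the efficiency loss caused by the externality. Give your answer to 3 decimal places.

Market equilibrium (private): 16.959 + 1.365q = 215.641 - 1.724q → q_m = 64.3192.
Social marginal cost = private MC − MEB = 3.006 + 0.040q.
Set SMC = demand: 3.006 + 0.040q = 215.641 - 1.724q → q* = 120.5414.
The welfare-loss triangle has base |q_m − q*| and height MEB(q_m) (the vertical gap between SMC and demand is zero at q* and MEB at q_m).
DWL = ½ × 56.2222 × 99.1759 = 2787.9436.

DWL = $2787.944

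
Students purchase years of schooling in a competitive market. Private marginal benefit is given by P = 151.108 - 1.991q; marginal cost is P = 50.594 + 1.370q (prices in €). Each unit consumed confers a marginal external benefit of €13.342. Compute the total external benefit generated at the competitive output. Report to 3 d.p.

Market equilibrium (private): 50.594 + 1.370q = 151.108 - 1.991q → q_m = 29.9060.
Total external benefit = MEB × q_m = 13.342 × 29.9060 = 399.0059.

€399.006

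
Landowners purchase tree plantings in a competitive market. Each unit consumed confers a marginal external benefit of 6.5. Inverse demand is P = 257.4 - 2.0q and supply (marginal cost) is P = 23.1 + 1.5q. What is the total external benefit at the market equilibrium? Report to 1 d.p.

Market equilibrium (private): 23.1 + 1.5q = 257.4 - 2.0q → q_m = 66.9429.
Total external benefit = MEB × q_m = 6.5 × 66.9429 = 435.1289.

435.1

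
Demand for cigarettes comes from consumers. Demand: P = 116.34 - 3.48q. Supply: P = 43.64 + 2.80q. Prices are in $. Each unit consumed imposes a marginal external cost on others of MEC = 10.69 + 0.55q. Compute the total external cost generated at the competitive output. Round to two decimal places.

$160.61

Market equilibrium (private): 43.64 + 2.80q = 116.34 - 3.48q → q_m = 11.5764.
Total external cost = ∫₀^{q_m} (10.69 + 0.55q) dq = 10.69×11.5764 + ½×0.55×11.5764² = 160.6053.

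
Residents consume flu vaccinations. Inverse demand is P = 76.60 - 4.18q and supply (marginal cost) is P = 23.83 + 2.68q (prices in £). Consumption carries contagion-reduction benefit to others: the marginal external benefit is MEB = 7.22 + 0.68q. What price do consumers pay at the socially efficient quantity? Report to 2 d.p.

P = £36.02

Social marginal benefit = demand + MEB = 83.82 - 3.50q.
Set SMB = MC: 83.82 - 3.50q = 23.83 + 2.68q → q* = 9.7071.
Consumer price on the demand curve at q*: 76.60 − 4.18×9.7071 = 36.0243.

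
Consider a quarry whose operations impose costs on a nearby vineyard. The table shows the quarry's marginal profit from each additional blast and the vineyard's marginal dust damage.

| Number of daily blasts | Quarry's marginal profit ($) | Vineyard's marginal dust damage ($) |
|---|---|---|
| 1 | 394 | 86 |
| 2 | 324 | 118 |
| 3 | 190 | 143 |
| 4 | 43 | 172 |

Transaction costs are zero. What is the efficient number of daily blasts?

Bargaining reaches the level where marginal profit last exceeds marginal dust damage.
That holds through level 3 (190 ≥ 143) but not at 4 (43 < 172).

3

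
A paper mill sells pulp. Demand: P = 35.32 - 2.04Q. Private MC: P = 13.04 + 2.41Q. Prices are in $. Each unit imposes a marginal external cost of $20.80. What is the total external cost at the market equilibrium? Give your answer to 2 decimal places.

$104.14

Market equilibrium (private): 13.04 + 2.41Q = 35.32 - 2.04Q → Q_m = 5.0067.
Total external cost = MEC × Q_m = 20.80 × 5.0067 = 104.1394.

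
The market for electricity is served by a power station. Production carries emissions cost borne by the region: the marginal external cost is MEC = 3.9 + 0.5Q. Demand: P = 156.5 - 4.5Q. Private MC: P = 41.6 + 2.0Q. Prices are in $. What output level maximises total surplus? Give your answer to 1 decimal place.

Social marginal cost = private MC + MEC = 45.5 + 2.5Q.
Set SMC = demand: 45.5 + 2.5Q = 156.5 - 4.5Q → Q* = 15.8571.

Q* = 15.9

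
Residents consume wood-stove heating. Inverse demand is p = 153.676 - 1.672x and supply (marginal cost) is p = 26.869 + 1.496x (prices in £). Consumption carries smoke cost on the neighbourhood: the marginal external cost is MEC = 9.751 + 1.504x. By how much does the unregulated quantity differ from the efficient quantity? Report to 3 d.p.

Market equilibrium (private): 26.869 + 1.496x = 153.676 - 1.672x → x_m = 40.0275.
Social marginal benefit = demand − MEC = 143.925 - 3.176x.
Set SMB = MC: 143.925 - 3.176x = 26.869 + 1.496x → x* = 25.0548.
Gap = |40.0275 − 25.0548| = 14.9727.

14.973 units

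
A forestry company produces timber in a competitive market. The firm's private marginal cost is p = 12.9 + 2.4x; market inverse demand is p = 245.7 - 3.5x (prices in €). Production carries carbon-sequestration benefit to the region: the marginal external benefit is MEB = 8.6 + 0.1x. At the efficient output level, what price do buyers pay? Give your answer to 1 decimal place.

P = €100.0

Social marginal cost = private MC − MEB = 4.3 + 2.3x.
Set SMC = demand: 4.3 + 2.3x = 245.7 - 3.5x → x* = 41.6207.
Consumer price on the demand curve at x*: 245.7 − 3.5×41.6207 = 100.0276.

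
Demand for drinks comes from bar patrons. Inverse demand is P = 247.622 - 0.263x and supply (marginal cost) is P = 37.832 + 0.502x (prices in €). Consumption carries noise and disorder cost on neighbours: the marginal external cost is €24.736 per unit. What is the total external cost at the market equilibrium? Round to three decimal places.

Market equilibrium (private): 37.832 + 0.502x = 247.622 - 0.263x → x_m = 274.2353.
Total external cost = MEC × x_m = 24.736 × 274.2353 = 6783.4844.

€6783.484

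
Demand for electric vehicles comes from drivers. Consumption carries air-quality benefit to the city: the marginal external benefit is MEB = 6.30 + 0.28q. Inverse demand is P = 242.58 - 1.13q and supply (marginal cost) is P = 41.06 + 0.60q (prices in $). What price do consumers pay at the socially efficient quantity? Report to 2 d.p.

P = $80.62

Social marginal benefit = demand + MEB = 248.88 - 0.85q.
Set SMB = MC: 248.88 - 0.85q = 41.06 + 0.60q → q* = 143.3241.
Consumer price on the demand curve at q*: 242.58 − 1.13×143.3241 = 80.6238.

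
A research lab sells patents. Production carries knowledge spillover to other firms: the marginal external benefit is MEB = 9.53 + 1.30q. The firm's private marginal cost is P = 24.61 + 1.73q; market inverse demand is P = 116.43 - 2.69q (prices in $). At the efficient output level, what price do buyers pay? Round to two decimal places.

Social marginal cost = private MC − MEB = 15.08 + 0.43q.
Set SMC = demand: 15.08 + 0.43q = 116.43 - 2.69q → q* = 32.4840.
Consumer price on the demand curve at q*: 116.43 − 2.69×32.4840 = 29.0480.

P = $29.05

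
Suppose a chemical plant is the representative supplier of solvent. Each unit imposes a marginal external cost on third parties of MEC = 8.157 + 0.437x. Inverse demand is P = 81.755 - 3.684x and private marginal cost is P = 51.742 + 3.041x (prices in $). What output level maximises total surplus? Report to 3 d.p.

x* = 3.052

Social marginal cost = private MC + MEC = 59.899 + 3.478x.
Set SMC = demand: 59.899 + 3.478x = 81.755 - 3.684x → x* = 3.0517.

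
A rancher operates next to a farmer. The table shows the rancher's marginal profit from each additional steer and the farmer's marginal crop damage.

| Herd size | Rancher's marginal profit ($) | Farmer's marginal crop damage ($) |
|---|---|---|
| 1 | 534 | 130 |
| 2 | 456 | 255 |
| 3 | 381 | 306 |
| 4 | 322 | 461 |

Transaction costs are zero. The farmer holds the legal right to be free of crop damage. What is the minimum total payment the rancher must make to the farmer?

$691

Efficient level: marginal profit ≥ marginal crop damage through level 3, so k* = 3.
With the farmer holding the right, the rancher must at least compensate total damage at k*: 130 + 255 + 306 = 691.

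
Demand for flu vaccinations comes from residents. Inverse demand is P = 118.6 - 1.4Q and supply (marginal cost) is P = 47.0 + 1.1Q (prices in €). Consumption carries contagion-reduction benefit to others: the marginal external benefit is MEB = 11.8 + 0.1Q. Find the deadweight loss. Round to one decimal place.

DWL = €44.8

Market equilibrium (private): 47.0 + 1.1Q = 118.6 - 1.4Q → Q_m = 28.6400.
Social marginal benefit = demand + MEB = 130.4 - 1.3Q.
Set SMB = MC: 130.4 - 1.3Q = 47.0 + 1.1Q → Q* = 34.7500.
Height of the DWL triangle at Q_m is SMB(Q_m) − MC(Q_m) = MEB(Q_m) = 14.6640.
DWL = ½ × 6.1100 × 14.6640 = 44.7985.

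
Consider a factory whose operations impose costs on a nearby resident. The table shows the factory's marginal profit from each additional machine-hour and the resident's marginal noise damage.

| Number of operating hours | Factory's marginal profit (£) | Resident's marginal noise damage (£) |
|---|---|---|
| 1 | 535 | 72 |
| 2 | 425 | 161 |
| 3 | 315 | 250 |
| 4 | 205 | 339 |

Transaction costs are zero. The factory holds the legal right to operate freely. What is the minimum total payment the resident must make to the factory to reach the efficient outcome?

Left alone the factory would choose level 4 (marginal profit stays positive).
Efficient level: k* = 3 (marginal profit ≥ marginal noise damage through 3).
The resident must at least cover the factory's forgone profit from cutting 4→3: 205 = 205.

£205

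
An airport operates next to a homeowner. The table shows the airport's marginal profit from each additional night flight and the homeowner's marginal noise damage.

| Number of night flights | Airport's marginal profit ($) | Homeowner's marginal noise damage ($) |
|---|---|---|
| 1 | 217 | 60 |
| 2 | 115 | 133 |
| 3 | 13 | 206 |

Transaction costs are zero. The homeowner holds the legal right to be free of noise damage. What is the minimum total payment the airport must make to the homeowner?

$60

Efficient level: marginal profit ≥ marginal noise damage through level 1, so k* = 1.
With the homeowner holding the right, the airport must at least compensate total damage at k*: 60 = 60.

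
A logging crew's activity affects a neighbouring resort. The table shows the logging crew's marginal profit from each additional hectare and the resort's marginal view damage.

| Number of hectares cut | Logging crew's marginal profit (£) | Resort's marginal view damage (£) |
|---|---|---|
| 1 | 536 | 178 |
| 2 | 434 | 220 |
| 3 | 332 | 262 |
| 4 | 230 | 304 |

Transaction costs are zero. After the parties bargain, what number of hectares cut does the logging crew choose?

3

Bargaining reaches the level where marginal profit last exceeds marginal view damage.
That holds through level 3 (332 ≥ 262) but not at 4 (230 < 304).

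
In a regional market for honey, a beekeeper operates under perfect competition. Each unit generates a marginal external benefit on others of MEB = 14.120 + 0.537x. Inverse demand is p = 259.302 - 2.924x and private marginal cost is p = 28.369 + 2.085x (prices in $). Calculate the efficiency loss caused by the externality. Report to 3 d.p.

DWL = $168.993

Market equilibrium (private): 28.369 + 2.085x = 259.302 - 2.924x → x_m = 46.1036.
Social marginal cost = private MC − MEB = 14.249 + 1.548x.
Set SMC = demand: 14.249 + 1.548x = 259.302 - 2.924x → x* = 54.7972.
The welfare-loss triangle has base |x_m − x*| and height MEB(x_m) (the vertical gap between SMC and demand is zero at x* and MEB at x_m).
DWL = ½ × 8.6936 × 38.8776 = 168.9932.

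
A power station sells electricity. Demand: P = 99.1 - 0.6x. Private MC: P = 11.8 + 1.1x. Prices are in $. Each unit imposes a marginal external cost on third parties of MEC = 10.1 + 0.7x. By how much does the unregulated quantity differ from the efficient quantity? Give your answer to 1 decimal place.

Market equilibrium (private): 11.8 + 1.1x = 99.1 - 0.6x → x_m = 51.3529.
Social marginal cost = private MC + MEC = 21.9 + 1.8x.
Set SMC = demand: 21.9 + 1.8x = 99.1 - 0.6x → x* = 32.1667.
Gap = |51.3529 − 32.1667| = 19.1862.

19.2 units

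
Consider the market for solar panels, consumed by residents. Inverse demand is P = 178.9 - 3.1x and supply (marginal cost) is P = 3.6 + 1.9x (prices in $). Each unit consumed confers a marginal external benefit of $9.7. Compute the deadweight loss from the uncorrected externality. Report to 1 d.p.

DWL = $9.4

Market equilibrium (private): 3.6 + 1.9x = 178.9 - 3.1x → x_m = 35.0600.
Social marginal benefit = demand + MEB = 188.6 - 3.1x.
Set SMB = MC: 188.6 - 3.1x = 3.6 + 1.9x → x* = 37.0000.
Height of the DWL triangle at x_m is SMB(x_m) − MC(x_m) = MEB(x_m) = 9.7000.
DWL = ½ × 1.9400 × 9.7000 = 9.4090.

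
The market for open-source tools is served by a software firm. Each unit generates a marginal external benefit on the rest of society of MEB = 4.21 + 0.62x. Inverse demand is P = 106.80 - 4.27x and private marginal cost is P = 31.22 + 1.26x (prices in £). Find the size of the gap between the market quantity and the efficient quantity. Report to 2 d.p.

Market equilibrium (private): 31.22 + 1.26x = 106.80 - 4.27x → x_m = 13.6673.
Social marginal cost = private MC − MEB = 27.01 + 0.64x.
Set SMC = demand: 27.01 + 0.64x = 106.80 - 4.27x → x* = 16.2505.
Gap = |13.6673 − 16.2505| = 2.5832.

2.58 units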